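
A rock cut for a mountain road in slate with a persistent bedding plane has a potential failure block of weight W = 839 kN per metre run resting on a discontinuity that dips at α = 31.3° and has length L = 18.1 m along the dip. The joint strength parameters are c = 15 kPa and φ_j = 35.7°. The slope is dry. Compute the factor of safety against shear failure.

Resolving the block weight along and normal to the plane and applying the Mohr–Coulomb strength on the joint:
N' = W cosα = 839·cos31.3° = 716.9 kN/m
Driving force T = W sinα = 839·sin31.3° = 435.9 kN/m
Resisting force R = c·L + N'·tanφ_j = 15·18.1 + 716.9·tan35.7° = 271.5 + 515.1 = 786.6 kN/m
FS = R / T = 786.6 / 435.9 = 1.805

FS = 1.80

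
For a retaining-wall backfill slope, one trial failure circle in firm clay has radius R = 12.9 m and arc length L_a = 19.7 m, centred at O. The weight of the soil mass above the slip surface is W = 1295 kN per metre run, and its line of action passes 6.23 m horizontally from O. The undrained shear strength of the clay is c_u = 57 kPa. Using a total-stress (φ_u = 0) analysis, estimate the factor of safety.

FS = 1.80

Taking moments about the centre O, the resisting moment is provided by the undrained shear strength acting along the arc:
M_R = c_u·L_a·R = 57·19.70·12.9 = 14485.4 kN·m/m
M_D = W·d = 1295·6.23 = 8067.9 kN·m/m
FS = M_R / M_D = 14485.4 / 8067.9 = 1.795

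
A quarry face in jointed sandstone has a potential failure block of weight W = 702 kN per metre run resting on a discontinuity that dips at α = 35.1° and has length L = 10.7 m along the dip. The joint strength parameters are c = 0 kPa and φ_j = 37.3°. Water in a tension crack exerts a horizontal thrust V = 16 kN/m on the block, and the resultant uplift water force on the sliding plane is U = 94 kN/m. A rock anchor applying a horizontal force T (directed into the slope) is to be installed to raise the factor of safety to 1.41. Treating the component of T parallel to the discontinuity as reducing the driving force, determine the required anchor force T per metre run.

Resolving forces along and normal to the sliding plane, with the horizontal anchor force T adding T·sinα to the effective normal force and T·cosα acting up the plane against the driving force:
FS = [cL + (W cosα − U − V sinα + T sinα) tanφ_j] / [W sinα + V cosα − T cosα]
Without the anchor: N' = 471.1 kN/m, driving T_d = 416.7 kN/m, resisting R = 0·10.7 + 471.1·tan37.3° = 358.9 kN/m, FS = 0.86.
Setting FS = 1.41 and solving for T:
1.41·(416.7 − T cos35.1°) = 358.9 + T sin35.1°·tan37.3°
T·(sin35.1°·tan37.3° + 1.41·cos35.1°) = 1.41·416.7 − 358.9
T·(0.5750·0.7618 + 1.41·0.8181) = 587.6 − 358.9 = 228.7
T·1.5916 = 228.7
T = 143.7 kN/m

T = 144 kN/m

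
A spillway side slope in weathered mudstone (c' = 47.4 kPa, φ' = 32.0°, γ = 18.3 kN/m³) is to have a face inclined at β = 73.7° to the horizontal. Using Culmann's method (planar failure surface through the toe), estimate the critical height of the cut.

H_c = 33.29 m

Culmann's analysis gives the critical failure plane at α_cr = (β + φ')/2 = (73.7 + 32.0)/2 = 52.9°, and the critical height
H_c = (4c'/γ) · sinβ cosφ' / [1 − cos(β − φ')]
    = (4·47.4/18.3) · sin73.7°·cos32.0° / [1 − cos(41.7°)]
    = 10.361 · 0.9598·0.8480 / [1 − 0.7466]
    = 10.361 · 0.8140 / 0.2534
    = 33.29 m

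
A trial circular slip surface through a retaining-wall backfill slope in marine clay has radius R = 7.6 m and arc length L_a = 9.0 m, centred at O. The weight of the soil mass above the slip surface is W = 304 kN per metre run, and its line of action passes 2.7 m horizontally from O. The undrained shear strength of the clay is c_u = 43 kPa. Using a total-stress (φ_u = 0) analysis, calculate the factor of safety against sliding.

FS = 3.58

Taking moments about the centre O, the resisting moment is provided by the undrained shear strength acting along the arc:
M_R = c_u·L_a·R = 43·9.00·7.6 = 2941.2 kN·m/m
M_D = W·d = 304·2.7 = 820.8 kN·m/m
FS = M_R / M_D = 2941.2 / 820.8 = 3.583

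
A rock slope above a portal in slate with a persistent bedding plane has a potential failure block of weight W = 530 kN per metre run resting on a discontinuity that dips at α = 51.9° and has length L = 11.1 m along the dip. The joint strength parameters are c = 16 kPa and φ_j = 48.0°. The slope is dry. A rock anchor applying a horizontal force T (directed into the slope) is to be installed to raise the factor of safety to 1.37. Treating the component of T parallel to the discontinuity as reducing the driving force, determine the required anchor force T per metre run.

T = 18 kN/m

Resolving forces along and normal to the sliding plane, with the horizontal anchor force T adding T·sinα to the effective normal force and T·cosα acting up the plane against the driving force:
FS = [cL + (W cosα + T sinα) tanφ_j] / [W sinα − T cosα]
Without the anchor: N' = 327.0 kN/m, driving T_d = 417.1 kN/m, resisting R = 16·11.1 + 327.0·tan48.0° = 540.8 kN/m, FS = 1.30.
Setting FS = 1.37 and solving for T:
1.37·(417.1 − T cos51.9°) = 540.8 + T sin51.9°·tan48.0°
T·(sin51.9°·tan48.0° + 1.37·cos51.9°) = 1.37·417.1 − 540.8
T·(0.7869·1.1106 + 1.37·0.6170) = 571.4 − 540.8 = 30.6
T·1.7193 = 30.6
T = 17.8 kN/m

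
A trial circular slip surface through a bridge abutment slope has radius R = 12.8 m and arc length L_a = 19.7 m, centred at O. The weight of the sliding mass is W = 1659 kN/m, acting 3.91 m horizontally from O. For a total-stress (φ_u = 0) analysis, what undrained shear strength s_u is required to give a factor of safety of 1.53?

s_u = 39.4 kPa

FS = s_u·L_a·R / (W·d), so s_u = FS·W·d / (L_a·R).
s_u = 1.53·1659·3.91 / (19.70·12.8) = 9924.6 / 252.16 = 39.36 kPa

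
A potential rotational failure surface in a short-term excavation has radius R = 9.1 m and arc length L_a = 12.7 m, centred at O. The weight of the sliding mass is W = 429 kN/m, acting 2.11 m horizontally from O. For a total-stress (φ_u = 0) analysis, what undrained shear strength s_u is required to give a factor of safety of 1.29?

s_u = 10.1 kPa

FS = s_u·L_a·R / (W·d), so s_u = FS·W·d / (L_a·R).
s_u = 1.29·429·2.11 / (12.70·9.1) = 1167.7 / 115.57 = 10.10 kPa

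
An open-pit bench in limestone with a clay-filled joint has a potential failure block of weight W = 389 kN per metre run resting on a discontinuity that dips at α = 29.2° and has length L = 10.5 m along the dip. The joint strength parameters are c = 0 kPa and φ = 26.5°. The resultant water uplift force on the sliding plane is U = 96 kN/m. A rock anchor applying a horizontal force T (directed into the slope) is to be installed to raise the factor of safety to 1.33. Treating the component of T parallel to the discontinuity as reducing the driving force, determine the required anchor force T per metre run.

Resolving forces along and normal to the sliding plane, with the horizontal anchor force T adding T·sinα to the effective normal force and T·cosα acting up the plane against the driving force:
FS = [cL + (W cosα − U + T sinα) tanφ] / [W sinα − T cosα]
Without the anchor: N' = 243.6 kN/m, driving T_d = 189.8 kN/m, resisting R = 0·10.5 + 243.6·tan26.5° = 121.4 kN/m, FS = 0.64.
Setting FS = 1.33 and solving for T:
1.33·(189.8 − T cos29.2°) = 121.4 + T sin29.2°·tan26.5°
T·(sin29.2°·tan26.5° + 1.33·cos29.2°) = 1.33·189.8 − 121.4
T·(0.4879·0.4986 + 1.33·0.8729) = 252.4 − 121.4 = 131.0
T·1.4042 = 131.0
T = 93.3 kN/m

T = 93 kN/m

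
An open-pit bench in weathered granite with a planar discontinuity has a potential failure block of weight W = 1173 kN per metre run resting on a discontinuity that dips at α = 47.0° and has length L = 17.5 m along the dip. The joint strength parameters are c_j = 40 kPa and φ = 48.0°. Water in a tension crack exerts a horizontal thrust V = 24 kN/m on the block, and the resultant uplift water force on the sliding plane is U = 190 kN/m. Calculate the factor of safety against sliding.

FS = 1.55

Resolving the block weight along and normal to the plane and applying the Mohr–Coulomb strength on the joint:
N' = W cosα − U − V sinα = 1173·cos47.0° − 190 − 24·sin47.0° = 592.4 kN/m
Driving force T = W sinα + V cosα = 1173·sin47.0° + 24·cos47.0° = 874.2 kN/m
Resisting force R = c_j·L + N'·tanφ = 40·17.5 + 592.4·tan48.0° = 700.0 + 658.0 = 1358.0 kN/m
FS = R / T = 1358.0 / 874.2 = 1.553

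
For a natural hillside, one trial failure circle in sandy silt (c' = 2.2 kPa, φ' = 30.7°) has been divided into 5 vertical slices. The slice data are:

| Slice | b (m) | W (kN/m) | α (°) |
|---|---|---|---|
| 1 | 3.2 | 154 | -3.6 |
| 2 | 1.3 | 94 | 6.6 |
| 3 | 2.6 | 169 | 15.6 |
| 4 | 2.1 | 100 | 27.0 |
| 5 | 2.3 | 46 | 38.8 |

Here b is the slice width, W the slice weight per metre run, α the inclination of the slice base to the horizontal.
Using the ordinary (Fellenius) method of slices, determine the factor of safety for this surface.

Ordinary method of slices: FS = Σ[c'·Δl_i + (W_i cosα_i)·tanφ'] / Σ W_i sinα_i, with Δl_i = b_i / cosα_i.
Slice 1: Δl = 3.2/cos(-3.6°) = 3.206 m; N'_1 = 154·cos(-3.6°) = 153.7; c'Δl = 7.05; W sinα = -9.7
Slice 2: Δl = 1.3/cos6.6° = 1.309 m; N'_2 = 94·cos6.6° = 93.4; c'Δl = 2.88; W sinα = 10.8
Slice 3: Δl = 2.6/cos15.6° = 2.699 m; N'_3 = 169·cos15.6° = 162.8; c'Δl = 5.94; W sinα = 45.4
Slice 4: Δl = 2.1/cos27.0° = 2.357 m; N'_4 = 100·cos27.0° = 89.1; c'Δl = 5.19; W sinα = 45.4
Slice 5: Δl = 2.3/cos38.8° = 2.951 m; N'_5 = 46·cos38.8° = 35.8; c'Δl = 6.49; W sinα = 28.8
Σc'Δl = 27.5 kN/m; ΣN' = 534.8 kN/m; ΣW sinα = 120.8 kN/m
Resisting = 27.5 + 534.8·tan30.7° = 27.5 + 317.5 = 345.1 kN/m
FS = 345.1 / 120.8 = 2.857

FS = 2.86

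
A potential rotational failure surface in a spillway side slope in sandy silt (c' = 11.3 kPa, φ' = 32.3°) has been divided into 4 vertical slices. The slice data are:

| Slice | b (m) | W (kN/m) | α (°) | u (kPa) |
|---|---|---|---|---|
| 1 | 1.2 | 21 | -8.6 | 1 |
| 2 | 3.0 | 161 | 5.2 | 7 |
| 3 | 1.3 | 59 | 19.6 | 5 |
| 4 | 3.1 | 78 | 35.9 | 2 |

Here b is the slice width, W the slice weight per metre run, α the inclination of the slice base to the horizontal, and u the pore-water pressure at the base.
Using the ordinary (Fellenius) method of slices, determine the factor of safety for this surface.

Ordinary method of slices: FS = Σ[c'·Δl_i + (W_i cosα_i − u_i·Δl_i)·tanφ'] / Σ W_i sinα_i, with Δl_i = b_i / cosα_i.
Slice 1: Δl = 1.2/cos(-8.6°) = 1.214 m; N'_1 = 21·cos(-8.6°) − 1·1.214 = 19.6; c'Δl = 13.71; W sinα = -3.1
Slice 2: Δl = 3.0/cos5.2° = 3.012 m; N'_2 = 161·cos5.2° − 7·3.012 = 139.3; c'Δl = 34.04; W sinα = 14.6
Slice 3: Δl = 1.3/cos19.6° = 1.380 m; N'_3 = 59·cos19.6° − 5·1.380 = 48.7; c'Δl = 15.59; W sinα = 19.8
Slice 4: Δl = 3.1/cos35.9° = 3.827 m; N'_4 = 78·cos35.9° − 2·3.827 = 55.5; c'Δl = 43.24; W sinα = 45.7
Σc'Δl = 106.6 kN/m; ΣN' = 263.0 kN/m; ΣW sinα = 77.0 kN/m
Resisting = 106.6 + 263.0·tan32.3° = 106.6 + 166.3 = 272.9 kN/m
FS = 272.9 / 77.0 = 3.545

FS = 3.54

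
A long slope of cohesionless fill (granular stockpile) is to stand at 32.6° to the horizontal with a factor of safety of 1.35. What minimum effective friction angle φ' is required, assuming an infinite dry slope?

FS = tanφ'/tanβ ⇒ tanφ' = FS · tanβ = 1.35 · tan32.6° = 0.8634
φ' = arctan(0.8634) = 40.81°

φ' = 40.8°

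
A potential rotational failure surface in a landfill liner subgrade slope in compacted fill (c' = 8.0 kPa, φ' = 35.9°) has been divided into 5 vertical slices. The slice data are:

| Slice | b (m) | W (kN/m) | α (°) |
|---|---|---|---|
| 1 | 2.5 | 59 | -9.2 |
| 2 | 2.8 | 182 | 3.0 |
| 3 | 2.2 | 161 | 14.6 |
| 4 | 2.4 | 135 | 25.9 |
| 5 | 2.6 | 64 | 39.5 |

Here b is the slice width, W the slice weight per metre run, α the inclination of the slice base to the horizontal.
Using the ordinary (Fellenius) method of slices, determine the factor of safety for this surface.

Ordinary method of slices: FS = Σ[c'·Δl_i + (W_i cosα_i)·tanφ'] / Σ W_i sinα_i, with Δl_i = b_i / cosα_i.
Slice 1: Δl = 2.5/cos(-9.2°) = 2.533 m; N'_1 = 59·cos(-9.2°) = 58.2; c'Δl = 20.26; W sinα = -9.4
Slice 2: Δl = 2.8/cos3.0° = 2.804 m; N'_2 = 182·cos3.0° = 181.8; c'Δl = 22.43; W sinα = 9.5
Slice 3: Δl = 2.2/cos14.6° = 2.273 m; N'_3 = 161·cos14.6° = 155.8; c'Δl = 18.19; W sinα = 40.6
Slice 4: Δl = 2.4/cos25.9° = 2.668 m; N'_4 = 135·cos25.9° = 121.4; c'Δl = 21.34; W sinα = 59.0
Slice 5: Δl = 2.6/cos39.5° = 3.370 m; N'_5 = 64·cos39.5° = 49.4; c'Δl = 26.96; W sinα = 40.7
Σc'Δl = 109.2 kN/m; ΣN' = 566.6 kN/m; ΣW sinα = 140.4 kN/m
Resisting = 109.2 + 566.6·tan35.9° = 109.2 + 410.2 = 519.3 kN/m
FS = 519.3 / 140.4 = 3.700

FS = 3.70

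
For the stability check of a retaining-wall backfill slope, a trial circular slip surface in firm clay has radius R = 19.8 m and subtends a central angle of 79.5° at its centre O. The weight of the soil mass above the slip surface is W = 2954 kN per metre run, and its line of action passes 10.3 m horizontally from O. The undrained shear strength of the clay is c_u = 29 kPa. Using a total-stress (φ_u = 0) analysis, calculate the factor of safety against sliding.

FS = 0.52

Taking moments about the centre O, the resisting moment is provided by the undrained shear strength acting along the arc:
Arc length L_a = R·θ = 19.8·(79.5°·π/180) = 19.8·1.3875 = 27.47 m
M_R = c_u·L_a·R = 29·27.47·19.8 = 15775.1 kN·m/m
M_D = W·d = 2954·10.3 = 30426.2 kN·m/m
FS = M_R / M_D = 15775.1 / 30426.2 = 0.518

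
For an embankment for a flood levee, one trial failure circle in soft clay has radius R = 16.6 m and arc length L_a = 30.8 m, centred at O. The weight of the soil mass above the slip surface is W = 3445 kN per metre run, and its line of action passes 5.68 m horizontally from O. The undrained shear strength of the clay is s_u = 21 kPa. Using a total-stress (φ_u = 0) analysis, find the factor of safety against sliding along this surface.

Taking moments about the centre O, the resisting moment is provided by the undrained shear strength acting along the arc:
M_R = s_u·L_a·R = 21·30.80·16.6 = 10736.9 kN·m/m
M_D = W·d = 3445·5.68 = 19567.6 kN·m/m
FS = M_R / M_D = 10736.9 / 19567.6 = 0.549

FS = 0.55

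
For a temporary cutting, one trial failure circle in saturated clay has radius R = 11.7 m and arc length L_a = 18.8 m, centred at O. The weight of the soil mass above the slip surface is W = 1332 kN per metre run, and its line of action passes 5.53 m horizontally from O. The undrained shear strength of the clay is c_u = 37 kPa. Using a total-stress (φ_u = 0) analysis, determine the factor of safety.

FS = 1.10

Taking moments about the centre O, the resisting moment is provided by the undrained shear strength acting along the arc:
M_R = c_u·L_a·R = 37·18.80·11.7 = 8138.5 kN·m/m
M_D = W·d = 1332·5.53 = 7366.0 kN·m/m
FS = M_R / M_D = 8138.5 / 7366.0 = 1.105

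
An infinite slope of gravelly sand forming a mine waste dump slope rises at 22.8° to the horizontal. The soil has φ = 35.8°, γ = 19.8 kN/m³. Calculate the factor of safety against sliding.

For a dry cohesionless infinite slope the factor of safety is FS = tanφ / tanβ.
FS = tan35.8° / tan22.8° = 0.7212 / 0.4204 = 1.716

FS = 1.72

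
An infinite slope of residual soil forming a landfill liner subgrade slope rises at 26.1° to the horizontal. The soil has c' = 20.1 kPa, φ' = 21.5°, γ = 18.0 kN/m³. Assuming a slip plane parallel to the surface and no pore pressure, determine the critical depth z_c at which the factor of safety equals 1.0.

Setting FS = 1.00 in FS = [c' + γz cos²β tanφ'] / [γz sinβ cosβ] and solving for z:
z = c' / [γ cosβ (FS·sinβ − cosβ·tanφ')]
  = 20.1 / [18.0·cos26.1°·(1.00·sin26.1° − cos26.1°·tan21.5°)]
  = 20.1 / [18.0·0.8980·(1.00·0.4399 − 0.8980·0.3939)]
  = 20.1 / 1.3933 = 14.426 m

z_c = 14.43 m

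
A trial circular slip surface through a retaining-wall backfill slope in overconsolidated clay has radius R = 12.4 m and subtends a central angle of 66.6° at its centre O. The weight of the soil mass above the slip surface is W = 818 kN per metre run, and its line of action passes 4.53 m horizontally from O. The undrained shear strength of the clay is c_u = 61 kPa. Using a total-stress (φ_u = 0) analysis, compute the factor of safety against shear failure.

Taking moments about the centre O, the resisting moment is provided by the undrained shear strength acting along the arc:
Arc length L_a = R·θ = 12.4·(66.6°·π/180) = 12.4·1.1624 = 14.41 m
M_R = c_u·L_a·R = 61·14.41·12.4 = 10902.5 kN·m/m
M_D = W·d = 818·4.53 = 3705.5 kN·m/m
FS = M_R / M_D = 10902.5 / 3705.5 = 2.942

FS = 2.94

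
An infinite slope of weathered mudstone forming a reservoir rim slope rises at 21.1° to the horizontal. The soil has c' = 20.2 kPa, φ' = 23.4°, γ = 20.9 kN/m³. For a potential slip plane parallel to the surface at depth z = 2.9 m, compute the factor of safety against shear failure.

FS = 2.11

For an infinite slope with a slip plane parallel to the surface (no pore pressure): FS = [c' + γz cos²β tanφ'] / [γz sinβ cosβ].
γz = 20.9·2.9 = 60.61 kN/m²
Numerator = 20.2 + 60.61·cos²21.1°·tan23.4° = 20.2 + 60.61·0.8704·0.4327 = 43.029 kPa
Denominator = 60.61·sin21.1°·cos21.1° = 60.61·0.3600·0.9330 = 20.356 kPa
FS = 43.029 / 20.356 = 2.114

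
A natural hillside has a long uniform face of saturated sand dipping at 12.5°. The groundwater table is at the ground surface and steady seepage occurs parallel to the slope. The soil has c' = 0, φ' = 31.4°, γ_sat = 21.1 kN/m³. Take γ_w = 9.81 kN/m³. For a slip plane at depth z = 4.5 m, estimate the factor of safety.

With seepage parallel to the slope and the water table at the surface, the effective normal stress on the slip plane uses the buoyant unit weight γ' = γ_sat − γ_w while the driving shear stress uses γ_sat:
FS = [c' + γ' z cos²β tanφ'] / [γ_sat z sinβ cosβ]
(For c' = 0 this reduces to FS = (γ'/γ_sat)·tanφ'/tanβ.)
γ' = 21.1 − 9.81 = 11.29 kN/m³
Numerator = 0.0 + 11.29·4.5·cos²12.5°·tan31.4° = 0.0 + 11.29·4.5·0.9532·0.6104 = 29.559 kPa
Denominator = 21.1·4.5·sin12.5°·cos12.5° = 21.1·4.5·0.2164·0.9763 = 20.064 kPa
FS = 29.559 / 20.064 = 1.473

FS = 1.47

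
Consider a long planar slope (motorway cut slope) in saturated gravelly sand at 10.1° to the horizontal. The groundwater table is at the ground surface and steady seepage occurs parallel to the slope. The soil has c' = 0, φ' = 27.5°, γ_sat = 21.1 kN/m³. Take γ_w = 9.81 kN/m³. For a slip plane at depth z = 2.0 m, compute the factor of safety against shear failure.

FS = 1.56

With seepage parallel to the slope and the water table at the surface, the effective normal stress on the slip plane uses the buoyant unit weight γ' = γ_sat − γ_w while the driving shear stress uses γ_sat:
FS = [c' + γ' z cos²β tanφ'] / [γ_sat z sinβ cosβ]
(For c' = 0 this reduces to FS = (γ'/γ_sat)·tanφ'/tanβ.)
γ' = 21.1 − 9.81 = 11.29 kN/m³
Numerator = 0.0 + 11.29·2.0·cos²10.1°·tan27.5° = 0.0 + 11.29·2.0·0.9692·0.5206 = 11.393 kPa
Denominator = 21.1·2.0·sin10.1°·cos10.1° = 21.1·2.0·0.1754·0.9845 = 7.286 kPa
FS = 11.393 / 7.286 = 1.564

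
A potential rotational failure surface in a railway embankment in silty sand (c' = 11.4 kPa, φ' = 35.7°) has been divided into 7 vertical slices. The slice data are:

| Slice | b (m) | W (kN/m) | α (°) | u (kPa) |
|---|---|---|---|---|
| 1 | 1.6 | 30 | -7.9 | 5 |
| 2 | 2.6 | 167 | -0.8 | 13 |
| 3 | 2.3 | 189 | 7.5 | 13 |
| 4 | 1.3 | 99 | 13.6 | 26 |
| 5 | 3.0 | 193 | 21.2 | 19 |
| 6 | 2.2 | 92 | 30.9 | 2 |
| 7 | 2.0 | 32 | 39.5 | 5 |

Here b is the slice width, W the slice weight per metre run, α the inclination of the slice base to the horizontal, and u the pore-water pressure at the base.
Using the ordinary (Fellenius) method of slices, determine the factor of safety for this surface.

FS = 3.36

Ordinary method of slices: FS = Σ[c'·Δl_i + (W_i cosα_i − u_i·Δl_i)·tanφ'] / Σ W_i sinα_i, with Δl_i = b_i / cosα_i.
Slice 1: Δl = 1.6/cos(-7.9°) = 1.615 m; N'_1 = 30·cos(-7.9°) − 5·1.615 = 21.6; c'Δl = 18.41; W sinα = -4.1
Slice 2: Δl = 2.6/cos(-0.8°) = 2.600 m; N'_2 = 167·cos(-0.8°) − 13·2.600 = 133.2; c'Δl = 29.64; W sinα = -2.3
Slice 3: Δl = 2.3/cos7.5° = 2.320 m; N'_3 = 189·cos7.5° − 13·2.320 = 157.2; c'Δl = 26.45; W sinα = 24.7
Slice 4: Δl = 1.3/cos13.6° = 1.338 m; N'_4 = 99·cos13.6° − 26·1.338 = 61.4; c'Δl = 15.25; W sinα = 23.3
Slice 5: Δl = 3.0/cos21.2° = 3.218 m; N'_5 = 193·cos21.2° − 19·3.218 = 118.8; c'Δl = 36.68; W sinα = 69.8
Slice 6: Δl = 2.2/cos30.9° = 2.564 m; N'_6 = 92·cos30.9° − 2·2.564 = 73.8; c'Δl = 29.23; W sinα = 47.2
Slice 7: Δl = 2.0/cos39.5° = 2.592 m; N'_7 = 32·cos39.5° − 5·2.592 = 11.7; c'Δl = 29.55; W sinα = 20.4
Σc'Δl = 185.2 kN/m; ΣN' = 577.8 kN/m; ΣW sinα = 178.9 kN/m
Resisting = 185.2 + 577.8·tan35.7° = 185.2 + 415.2 = 600.4 kN/m
FS = 600.4 / 178.9 = 3.356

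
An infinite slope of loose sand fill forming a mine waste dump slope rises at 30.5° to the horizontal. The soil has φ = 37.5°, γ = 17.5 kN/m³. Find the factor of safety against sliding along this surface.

For a dry cohesionless infinite slope the factor of safety is FS = tanφ / tanβ.
FS = tan37.5° / tan30.5° = 0.7673 / 0.5890 = 1.303

FS = 1.30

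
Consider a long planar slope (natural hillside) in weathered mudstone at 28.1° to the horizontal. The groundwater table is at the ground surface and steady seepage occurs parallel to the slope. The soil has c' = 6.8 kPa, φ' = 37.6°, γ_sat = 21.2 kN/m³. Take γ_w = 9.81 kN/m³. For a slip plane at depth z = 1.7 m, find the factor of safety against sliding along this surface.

FS = 1.23

With seepage parallel to the slope and the water table at the surface, the effective normal stress on the slip plane uses the buoyant unit weight γ' = γ_sat − γ_w while the driving shear stress uses γ_sat:
FS = [c' + γ' z cos²β tanφ'] / [γ_sat z sinβ cosβ]
γ' = 21.2 − 9.81 = 11.39 kN/m³
Numerator = 6.8 + 11.39·1.7·cos²28.1°·tan37.6° = 6.8 + 11.39·1.7·0.7781·0.7701 = 18.403 kPa
Denominator = 21.2·1.7·sin28.1°·cos28.1° = 21.2·1.7·0.4710·0.8821 = 14.974 kPa
FS = 18.403 / 14.974 = 1.229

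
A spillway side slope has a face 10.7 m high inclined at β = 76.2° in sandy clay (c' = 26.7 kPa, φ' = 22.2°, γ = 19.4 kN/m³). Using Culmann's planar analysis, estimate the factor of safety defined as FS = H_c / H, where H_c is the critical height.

FS = 1.12

H_c = (4c'/γ) · sinβ cosφ' / [1 − cos(β − φ')]
    = (4·26.7/19.4) · sin76.2°·cos22.2° / [1 − cos54.0°]
    = 5.505 · 0.8991 / 0.4122 = 12.01 m
FS = H_c / H = 12.01 / 10.7 = 1.122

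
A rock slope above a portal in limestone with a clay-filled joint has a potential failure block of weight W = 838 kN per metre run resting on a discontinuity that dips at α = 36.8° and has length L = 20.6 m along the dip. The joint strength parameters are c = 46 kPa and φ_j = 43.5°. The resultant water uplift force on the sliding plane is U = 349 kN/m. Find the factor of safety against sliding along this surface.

FS = 2.50

Resolving the block weight along and normal to the plane and applying the Mohr–Coulomb strength on the joint:
N' = W cosα − U = 838·cos36.8° − 349 = 322.0 kN/m
Driving force T = W sinα = 838·sin36.8° = 502.0 kN/m
Resisting force R = c·L + N'·tanφ_j = 46·20.6 + 322.0·tan43.5° = 947.6 + 305.6 = 1253.2 kN/m
FS = R / T = 1253.2 / 502.0 = 2.496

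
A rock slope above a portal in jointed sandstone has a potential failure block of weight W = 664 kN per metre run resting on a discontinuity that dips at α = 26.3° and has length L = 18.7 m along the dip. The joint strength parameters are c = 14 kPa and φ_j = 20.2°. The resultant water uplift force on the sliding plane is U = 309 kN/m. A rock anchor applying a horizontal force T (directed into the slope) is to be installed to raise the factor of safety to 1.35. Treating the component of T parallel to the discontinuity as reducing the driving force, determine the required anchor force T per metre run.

Resolving forces along and normal to the sliding plane, with the horizontal anchor force T adding T·sinα to the effective normal force and T·cosα acting up the plane against the driving force:
FS = [cL + (W cosα − U + T sinα) tanφ_j] / [W sinα − T cosα]
Without the anchor: N' = 286.3 kN/m, driving T_d = 294.2 kN/m, resisting R = 14·18.7 + 286.3·tan20.2° = 367.1 kN/m, FS = 1.25.
Setting FS = 1.35 and solving for T:
1.35·(294.2 − T cos26.3°) = 367.1 + T sin26.3°·tan20.2°
T·(sin26.3°·tan20.2° + 1.35·cos26.3°) = 1.35·294.2 − 367.1
T·(0.4431·0.3679 + 1.35·0.8965) = 397.2 − 367.1 = 30.0
T·1.3733 = 30.0
T = 21.9 kN/m

T = 22 kN/m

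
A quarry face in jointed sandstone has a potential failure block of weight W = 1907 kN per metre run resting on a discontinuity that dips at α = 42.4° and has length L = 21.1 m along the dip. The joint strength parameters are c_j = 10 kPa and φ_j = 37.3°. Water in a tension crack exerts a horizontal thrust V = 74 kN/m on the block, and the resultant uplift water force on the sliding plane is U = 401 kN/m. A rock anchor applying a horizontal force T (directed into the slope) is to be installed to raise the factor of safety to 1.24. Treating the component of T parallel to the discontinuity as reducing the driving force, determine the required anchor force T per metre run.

Resolving forces along and normal to the sliding plane, with the horizontal anchor force T adding T·sinα to the effective normal force and T·cosα acting up the plane against the driving force:
FS = [c_jL + (W cosα − U − V sinα + T sinα) tanφ_j] / [W sinα + V cosα − T cosα]
Without the anchor: N' = 957.3 kN/m, driving T_d = 1340.5 kN/m, resisting R = 10·21.1 + 957.3·tan37.3° = 940.3 kN/m, FS = 0.70.
Setting FS = 1.24 and solving for T:
1.24·(1340.5 − T cos42.4°) = 940.3 + T sin42.4°·tan37.3°
T·(sin42.4°·tan37.3° + 1.24·cos42.4°) = 1.24·1340.5 − 940.3
T·(0.6743·0.7618 + 1.24·0.7385) = 1662.3 − 940.3 = 722.0
T·1.4294 = 722.0
T = 505.1 kN/m

T = 505 kN/m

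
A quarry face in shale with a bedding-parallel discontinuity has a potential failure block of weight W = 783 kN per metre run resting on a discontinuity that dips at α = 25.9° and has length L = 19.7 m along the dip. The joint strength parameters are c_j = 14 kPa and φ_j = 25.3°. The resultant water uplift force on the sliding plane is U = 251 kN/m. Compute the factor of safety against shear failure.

FS = 1.43

Resolving the block weight along and normal to the plane and applying the Mohr–Coulomb strength on the joint:
N' = W cosα − U = 783·cos25.9° − 251 = 453.4 kN/m
Driving force T = W sinα = 783·sin25.9° = 342.0 kN/m
Resisting force R = c_j·L + N'·tanφ_j = 14·19.7 + 453.4·tan25.3° = 275.8 + 214.3 = 490.1 kN/m
FS = R / T = 490.1 / 342.0 = 1.433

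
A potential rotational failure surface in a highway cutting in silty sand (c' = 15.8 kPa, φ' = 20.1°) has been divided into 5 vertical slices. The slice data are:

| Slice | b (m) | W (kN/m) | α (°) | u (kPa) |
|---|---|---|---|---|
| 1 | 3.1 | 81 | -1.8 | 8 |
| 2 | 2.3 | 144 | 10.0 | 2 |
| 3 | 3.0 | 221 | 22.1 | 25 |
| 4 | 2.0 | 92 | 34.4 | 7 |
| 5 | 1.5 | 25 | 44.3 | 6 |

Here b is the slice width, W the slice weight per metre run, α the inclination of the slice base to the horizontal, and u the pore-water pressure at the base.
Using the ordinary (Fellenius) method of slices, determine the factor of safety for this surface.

FS = 1.99

Ordinary method of slices: FS = Σ[c'·Δl_i + (W_i cosα_i − u_i·Δl_i)·tanφ'] / Σ W_i sinα_i, with Δl_i = b_i / cosα_i.
Slice 1: Δl = 3.1/cos(-1.8°) = 3.102 m; N'_1 = 81·cos(-1.8°) − 8·3.102 = 56.1; c'Δl = 49.00; W sinα = -2.5
Slice 2: Δl = 2.3/cos10.0° = 2.335 m; N'_2 = 144·cos10.0° − 2·2.335 = 137.1; c'Δl = 36.90; W sinα = 25.0
Slice 3: Δl = 3.0/cos22.1° = 3.238 m; N'_3 = 221·cos22.1° − 25·3.238 = 123.8; c'Δl = 51.16; W sinα = 83.1
Slice 4: Δl = 2.0/cos34.4° = 2.424 m; N'_4 = 92·cos34.4° − 7·2.424 = 58.9; c'Δl = 38.30; W sinα = 52.0
Slice 5: Δl = 1.5/cos44.3° = 2.096 m; N'_5 = 25·cos44.3° − 6·2.096 = 5.3; c'Δl = 33.11; W sinα = 17.5
Σc'Δl = 208.5 kN/m; ΣN' = 381.4 kN/m; ΣW sinα = 175.0 kN/m
Resisting = 208.5 + 381.4·tan20.1° = 208.5 + 139.6 = 348.0 kN/m
FS = 348.0 / 175.0 = 1.988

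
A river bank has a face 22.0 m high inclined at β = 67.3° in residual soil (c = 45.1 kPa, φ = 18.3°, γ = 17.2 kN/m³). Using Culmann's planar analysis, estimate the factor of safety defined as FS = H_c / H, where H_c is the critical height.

FS = 1.21

H_c = (4c/γ) · sinβ cosφ / [1 − cos(β − φ)]
    = (4·45.1/17.2) · sin67.3°·cos18.3° / [1 − cos49.0°]
    = 10.488 · 0.8759 / 0.3439 = 26.71 m
FS = H_c / H = 26.71 / 22.0 = 1.214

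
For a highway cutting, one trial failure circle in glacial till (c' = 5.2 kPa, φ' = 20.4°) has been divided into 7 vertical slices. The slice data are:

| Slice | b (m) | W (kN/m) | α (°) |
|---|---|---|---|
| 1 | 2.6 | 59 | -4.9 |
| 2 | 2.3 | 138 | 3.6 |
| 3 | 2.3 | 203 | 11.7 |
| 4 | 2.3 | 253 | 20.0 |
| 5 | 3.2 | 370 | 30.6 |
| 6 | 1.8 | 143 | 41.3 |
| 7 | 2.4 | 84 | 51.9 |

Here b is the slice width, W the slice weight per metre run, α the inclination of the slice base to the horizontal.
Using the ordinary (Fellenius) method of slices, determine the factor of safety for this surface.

FS = 1.07

Ordinary method of slices: FS = Σ[c'·Δl_i + (W_i cosα_i)·tanφ'] / Σ W_i sinα_i, with Δl_i = b_i / cosα_i.
Slice 1: Δl = 2.6/cos(-4.9°) = 2.610 m; N'_1 = 59·cos(-4.9°) = 58.8; c'Δl = 13.57; W sinα = -5.0
Slice 2: Δl = 2.3/cos3.6° = 2.305 m; N'_2 = 138·cos3.6° = 137.7; c'Δl = 11.98; W sinα = 8.7
Slice 3: Δl = 2.3/cos11.7° = 2.349 m; N'_3 = 203·cos11.7° = 198.8; c'Δl = 12.21; W sinα = 41.2
Slice 4: Δl = 2.3/cos20.0° = 2.448 m; N'_4 = 253·cos20.0° = 237.7; c'Δl = 12.73; W sinα = 86.5
Slice 5: Δl = 3.2/cos30.6° = 3.718 m; N'_5 = 370·cos30.6° = 318.5; c'Δl = 19.33; W sinα = 188.3
Slice 6: Δl = 1.8/cos41.3° = 2.396 m; N'_6 = 143·cos41.3° = 107.4; c'Δl = 12.46; W sinα = 94.4
Slice 7: Δl = 2.4/cos51.9° = 3.890 m; N'_7 = 84·cos51.9° = 51.8; c'Δl = 20.23; W sinα = 66.1
Σc'Δl = 102.5 kN/m; ΣN' = 1110.8 kN/m; ΣW sinα = 480.2 kN/m
Resisting = 102.5 + 1110.8·tan20.4° = 102.5 + 413.1 = 515.6 kN/m
FS = 515.6 / 480.2 = 1.074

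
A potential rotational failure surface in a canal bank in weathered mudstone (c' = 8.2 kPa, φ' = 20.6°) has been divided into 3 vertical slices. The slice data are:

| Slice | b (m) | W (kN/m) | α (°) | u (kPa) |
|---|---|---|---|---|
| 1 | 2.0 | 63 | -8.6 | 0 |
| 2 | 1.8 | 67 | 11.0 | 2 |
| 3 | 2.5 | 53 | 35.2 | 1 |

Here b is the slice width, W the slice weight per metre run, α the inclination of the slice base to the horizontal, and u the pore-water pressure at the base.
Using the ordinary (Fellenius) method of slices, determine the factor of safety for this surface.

Ordinary method of slices: FS = Σ[c'·Δl_i + (W_i cosα_i − u_i·Δl_i)·tanφ'] / Σ W_i sinα_i, with Δl_i = b_i / cosα_i.
Slice 1: Δl = 2.0/cos(-8.6°) = 2.023 m; N'_1 = 63·cos(-8.6°) − 0·2.023 = 62.3; c'Δl = 16.59; W sinα = -9.4
Slice 2: Δl = 1.8/cos11.0° = 1.834 m; N'_2 = 67·cos11.0° − 2·1.834 = 62.1; c'Δl = 15.04; W sinα = 12.8
Slice 3: Δl = 2.5/cos35.2° = 3.059 m; N'_3 = 53·cos35.2° − 1·3.059 = 40.2; c'Δl = 25.09; W sinα = 30.6
Σc'Δl = 56.7 kN/m; ΣN' = 164.6 kN/m; ΣW sinα = 33.9 kN/m
Resisting = 56.7 + 164.6·tan20.6° = 56.7 + 61.9 = 118.6 kN/m
FS = 118.6 / 33.9 = 3.497

FS = 3.50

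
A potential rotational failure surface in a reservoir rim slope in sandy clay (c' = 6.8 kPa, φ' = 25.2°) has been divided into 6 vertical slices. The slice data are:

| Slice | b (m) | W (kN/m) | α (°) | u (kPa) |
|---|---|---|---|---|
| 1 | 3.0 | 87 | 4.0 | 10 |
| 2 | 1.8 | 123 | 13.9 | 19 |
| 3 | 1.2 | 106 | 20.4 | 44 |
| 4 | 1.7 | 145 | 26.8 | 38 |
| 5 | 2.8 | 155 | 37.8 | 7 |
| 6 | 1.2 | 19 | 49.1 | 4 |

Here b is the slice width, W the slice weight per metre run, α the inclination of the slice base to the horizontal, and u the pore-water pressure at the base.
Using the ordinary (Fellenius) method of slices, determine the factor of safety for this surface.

Ordinary method of slices: FS = Σ[c'·Δl_i + (W_i cosα_i − u_i·Δl_i)·tanφ'] / Σ W_i sinα_i, with Δl_i = b_i / cosα_i.
Slice 1: Δl = 3.0/cos4.0° = 3.007 m; N'_1 = 87·cos4.0° − 10·3.007 = 56.7; c'Δl = 20.45; W sinα = 6.1
Slice 2: Δl = 1.8/cos13.9° = 1.854 m; N'_2 = 123·cos13.9° − 19·1.854 = 84.2; c'Δl = 12.61; W sinα = 29.5
Slice 3: Δl = 1.2/cos20.4° = 1.280 m; N'_3 = 106·cos20.4° − 44·1.280 = 43.0; c'Δl = 8.71; W sinα = 36.9
Slice 4: Δl = 1.7/cos26.8° = 1.905 m; N'_4 = 145·cos26.8° − 38·1.905 = 57.1; c'Δl = 12.95; W sinα = 65.4
Slice 5: Δl = 2.8/cos37.8° = 3.544 m; N'_5 = 155·cos37.8° − 7·3.544 = 97.7; c'Δl = 24.10; W sinα = 95.0
Slice 6: Δl = 1.2/cos49.1° = 1.833 m; N'_6 = 19·cos49.1° − 4·1.833 = 5.1; c'Δl = 12.46; W sinα = 14.4
Σc'Δl = 91.3 kN/m; ΣN' = 343.7 kN/m; ΣW sinα = 247.3 kN/m
Resisting = 91.3 + 343.7·tan25.2° = 91.3 + 161.7 = 253.0 kN/m
FS = 253.0 / 247.3 = 1.023

FS = 1.02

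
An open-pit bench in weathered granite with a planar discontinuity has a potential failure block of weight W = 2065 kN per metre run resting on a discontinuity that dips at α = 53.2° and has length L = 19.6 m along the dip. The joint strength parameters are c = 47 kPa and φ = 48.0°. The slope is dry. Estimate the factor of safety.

Resolving the block weight along and normal to the plane and applying the Mohr–Coulomb strength on the joint:
N' = W cosα = 2065·cos53.2° = 1237.0 kN/m
Driving force T = W sinα = 2065·sin53.2° = 1653.5 kN/m
Resisting force R = c·L + N'·tanφ = 47·19.6 + 1237.0·tan48.0° = 921.2 + 1373.8 = 2295.0 kN/m
FS = R / T = 2295.0 / 1653.5 = 1.388

FS = 1.39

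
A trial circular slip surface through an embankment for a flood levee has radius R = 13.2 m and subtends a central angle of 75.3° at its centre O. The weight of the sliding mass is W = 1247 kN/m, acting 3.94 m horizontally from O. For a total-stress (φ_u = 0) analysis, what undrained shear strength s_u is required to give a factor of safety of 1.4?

FS = s_u·L_a·R / (W·d), so s_u = FS·W·d / (L_a·R).
Arc length L_a = R·θ = 13.2·(75.3°·π/180) = 13.2·1.3142 = 17.35 m
s_u = 1.4·1247·3.94 / (17.35·13.2) = 6878.5 / 228.99 = 30.04 kPa

s_u = 30.0 kPa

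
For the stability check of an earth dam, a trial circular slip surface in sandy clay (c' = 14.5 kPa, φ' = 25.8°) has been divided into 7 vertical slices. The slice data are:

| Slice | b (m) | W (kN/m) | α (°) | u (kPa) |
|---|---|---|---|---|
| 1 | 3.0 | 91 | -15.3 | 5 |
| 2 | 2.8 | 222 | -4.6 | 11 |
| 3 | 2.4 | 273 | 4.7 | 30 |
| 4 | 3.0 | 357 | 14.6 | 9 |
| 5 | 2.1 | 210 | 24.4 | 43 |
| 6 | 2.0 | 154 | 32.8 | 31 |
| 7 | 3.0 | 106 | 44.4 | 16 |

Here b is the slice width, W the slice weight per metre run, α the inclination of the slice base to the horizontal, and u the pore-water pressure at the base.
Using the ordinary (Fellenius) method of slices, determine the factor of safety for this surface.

FS = 2.37

Ordinary method of slices: FS = Σ[c'·Δl_i + (W_i cosα_i − u_i·Δl_i)·tanφ'] / Σ W_i sinα_i, with Δl_i = b_i / cosα_i.
Slice 1: Δl = 3.0/cos(-15.3°) = 3.110 m; N'_1 = 91·cos(-15.3°) − 5·3.110 = 72.2; c'Δl = 45.10; W sinα = -24.0
Slice 2: Δl = 2.8/cos(-4.6°) = 2.809 m; N'_2 = 222·cos(-4.6°) − 11·2.809 = 190.4; c'Δl = 40.73; W sinα = -17.8
Slice 3: Δl = 2.4/cos4.7° = 2.408 m; N'_3 = 273·cos4.7° − 30·2.408 = 199.8; c'Δl = 34.92; W sinα = 22.4
Slice 4: Δl = 3.0/cos14.6° = 3.100 m; N'_4 = 357·cos14.6° − 9·3.100 = 317.6; c'Δl = 44.95; W sinα = 90.0
Slice 5: Δl = 2.1/cos24.4° = 2.306 m; N'_5 = 210·cos24.4° − 43·2.306 = 92.1; c'Δl = 33.44; W sinα = 86.8
Slice 6: Δl = 2.0/cos32.8° = 2.379 m; N'_6 = 154·cos32.8° − 31·2.379 = 55.7; c'Δl = 34.50; W sinα = 83.4
Slice 7: Δl = 3.0/cos44.4° = 4.199 m; N'_7 = 106·cos44.4° − 16·4.199 = 8.6; c'Δl = 60.88; W sinα = 74.2
Σc'Δl = 294.5 kN/m; ΣN' = 936.3 kN/m; ΣW sinα = 314.9 kN/m
Resisting = 294.5 + 936.3·tan25.8° = 294.5 + 452.6 = 747.2 kN/m
FS = 747.2 / 314.9 = 2.373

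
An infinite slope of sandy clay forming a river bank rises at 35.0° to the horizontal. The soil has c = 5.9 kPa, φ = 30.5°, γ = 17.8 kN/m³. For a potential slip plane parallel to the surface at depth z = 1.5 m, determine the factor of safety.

For an infinite slope with a slip plane parallel to the surface (no pore pressure): FS = [c + γz cos²β tanφ] / [γz sinβ cosβ].
γz = 17.8·1.5 = 26.70 kN/m²
Numerator = 5.9 + 26.70·cos²35.0°·tan30.5° = 5.9 + 26.70·0.6710·0.5890 = 16.453 kPa
Denominator = 26.70·sin35.0°·cos35.0° = 26.70·0.5736·0.8192 = 12.545 kPa
FS = 16.453 / 12.545 = 1.312

FS = 1.31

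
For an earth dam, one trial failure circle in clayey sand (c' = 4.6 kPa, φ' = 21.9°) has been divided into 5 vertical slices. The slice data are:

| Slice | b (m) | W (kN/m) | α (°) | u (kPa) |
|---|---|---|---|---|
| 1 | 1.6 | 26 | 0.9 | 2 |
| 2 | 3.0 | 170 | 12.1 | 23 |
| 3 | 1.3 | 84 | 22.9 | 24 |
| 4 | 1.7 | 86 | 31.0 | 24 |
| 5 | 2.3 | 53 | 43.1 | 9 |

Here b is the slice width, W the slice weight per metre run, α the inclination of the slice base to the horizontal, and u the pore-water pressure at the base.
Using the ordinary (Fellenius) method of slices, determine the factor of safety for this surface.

Ordinary method of slices: FS = Σ[c'·Δl_i + (W_i cosα_i − u_i·Δl_i)·tanφ'] / Σ W_i sinα_i, with Δl_i = b_i / cosα_i.
Slice 1: Δl = 1.6/cos0.9° = 1.600 m; N'_1 = 26·cos0.9° − 2·1.600 = 22.8; c'Δl = 7.36; W sinα = 0.4
Slice 2: Δl = 3.0/cos12.1° = 3.068 m; N'_2 = 170·cos12.1° − 23·3.068 = 95.7; c'Δl = 14.11; W sinα = 35.6
Slice 3: Δl = 1.3/cos22.9° = 1.411 m; N'_3 = 84·cos22.9° − 24·1.411 = 43.5; c'Δl = 6.49; W sinα = 32.7
Slice 4: Δl = 1.7/cos31.0° = 1.983 m; N'_4 = 86·cos31.0° − 24·1.983 = 26.1; c'Δl = 9.12; W sinα = 44.3
Slice 5: Δl = 2.3/cos43.1° = 3.150 m; N'_5 = 53·cos43.1° − 9·3.150 = 10.3; c'Δl = 14.49; W sinα = 36.2
Σc'Δl = 51.6 kN/m; ΣN' = 198.4 kN/m; ΣW sinα = 149.2 kN/m
Resisting = 51.6 + 198.4·tan21.9° = 51.6 + 79.8 = 131.3 kN/m
FS = 131.3 / 149.2 = 0.880

FS = 0.88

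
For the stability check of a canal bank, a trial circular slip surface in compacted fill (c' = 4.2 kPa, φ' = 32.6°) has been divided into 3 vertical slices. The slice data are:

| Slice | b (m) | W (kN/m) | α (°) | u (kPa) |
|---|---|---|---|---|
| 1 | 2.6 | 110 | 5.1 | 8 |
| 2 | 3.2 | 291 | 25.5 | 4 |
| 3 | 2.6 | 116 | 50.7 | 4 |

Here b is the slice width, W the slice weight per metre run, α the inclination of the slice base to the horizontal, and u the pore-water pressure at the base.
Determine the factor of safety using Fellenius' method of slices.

FS = 1.31

Ordinary method of slices: FS = Σ[c'·Δl_i + (W_i cosα_i − u_i·Δl_i)·tanφ'] / Σ W_i sinα_i, with Δl_i = b_i / cosα_i.
Slice 1: Δl = 2.6/cos5.1° = 2.610 m; N'_1 = 110·cos5.1° − 8·2.610 = 88.7; c'Δl = 10.96; W sinα = 9.8
Slice 2: Δl = 3.2/cos25.5° = 3.545 m; N'_2 = 291·cos25.5° − 4·3.545 = 248.5; c'Δl = 14.89; W sinα = 125.3
Slice 3: Δl = 2.6/cos50.7° = 4.105 m; N'_3 = 116·cos50.7° − 4·4.105 = 57.1; c'Δl = 17.24; W sinα = 89.8
Σc'Δl = 43.1 kN/m; ΣN' = 394.2 kN/m; ΣW sinα = 224.8 kN/m
Resisting = 43.1 + 394.2·tan32.6° = 43.1 + 252.1 = 295.2 kN/m
FS = 295.2 / 224.8 = 1.313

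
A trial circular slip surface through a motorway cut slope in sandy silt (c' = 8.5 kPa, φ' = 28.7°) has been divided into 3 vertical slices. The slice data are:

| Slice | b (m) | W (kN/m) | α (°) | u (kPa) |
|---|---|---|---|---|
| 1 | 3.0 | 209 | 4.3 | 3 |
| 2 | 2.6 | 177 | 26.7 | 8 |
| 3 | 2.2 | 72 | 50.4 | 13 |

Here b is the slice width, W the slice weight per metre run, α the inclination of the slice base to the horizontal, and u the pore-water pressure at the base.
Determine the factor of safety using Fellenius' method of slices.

Ordinary method of slices: FS = Σ[c'·Δl_i + (W_i cosα_i − u_i·Δl_i)·tanφ'] / Σ W_i sinα_i, with Δl_i = b_i / cosα_i.
Slice 1: Δl = 3.0/cos4.3° = 3.008 m; N'_1 = 209·cos4.3° − 3·3.008 = 199.4; c'Δl = 25.57; W sinα = 15.7
Slice 2: Δl = 2.6/cos26.7° = 2.910 m; N'_2 = 177·cos26.7° − 8·2.910 = 134.8; c'Δl = 24.74; W sinα = 79.5
Slice 3: Δl = 2.2/cos50.4° = 3.451 m; N'_3 = 72·cos50.4° − 13·3.451 = 1.0; c'Δl = 29.34; W sinα = 55.5
Σc'Δl = 79.6 kN/m; ΣN' = 335.3 kN/m; ΣW sinα = 150.7 kN/m
Resisting = 79.6 + 335.3·tan28.7° = 79.6 + 183.5 = 263.2 kN/m
FS = 263.2 / 150.7 = 1.747

FS = 1.75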